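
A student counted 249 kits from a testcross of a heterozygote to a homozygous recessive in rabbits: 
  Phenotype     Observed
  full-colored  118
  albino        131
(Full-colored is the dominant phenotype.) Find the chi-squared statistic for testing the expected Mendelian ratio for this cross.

0.679

A testcross of a heterozygote (Aa × aa) gives a 1:1 phenotypic ratio.
The 1:1 ratio has 2 parts, so with N = 249 the expected counts are:
  full-colored: 249 × 1/2 = 124.5
  albino: 249 × 1/2 = 124.5
χ² = Σ (O − E)² / E
  full-colored: (118 − 124.5)² / 124.5 = 0.3394
  albino: (131 − 124.5)² / 124.5 = 0.3394
χ² = 0.3394 + 0.3394 = 0.6788 ≈ 0.679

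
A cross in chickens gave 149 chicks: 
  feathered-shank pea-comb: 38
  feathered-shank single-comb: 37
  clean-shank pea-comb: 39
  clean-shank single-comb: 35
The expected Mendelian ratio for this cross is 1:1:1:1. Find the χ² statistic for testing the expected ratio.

0.235

The 1:1:1:1 ratio has 4 parts, so with N = 149 the expected counts are:
  feathered-shank pea-comb: 149 × 1/4 = 37.25
  feathered-shank single-comb: 149 × 1/4 = 37.25
  clean-shank pea-comb: 149 × 1/4 = 37.25
  clean-shank single-comb: 149 × 1/4 = 37.25
χ² = Σ (O − E)² / E
  feathered-shank pea-comb: (38 − 37.25)² / 37.25 = 0.0151
  feathered-shank single-comb: (37 − 37.25)² / 37.25 = 0.0017
  clean-shank pea-comb: (39 − 37.25)² / 37.25 = 0.0822
  clean-shank single-comb: (35 − 37.25)² / 37.25 = 0.1359
χ² = 0.0151 + 0.0017 + 0.0822 + 0.1359 = 0.2349 ≈ 0.235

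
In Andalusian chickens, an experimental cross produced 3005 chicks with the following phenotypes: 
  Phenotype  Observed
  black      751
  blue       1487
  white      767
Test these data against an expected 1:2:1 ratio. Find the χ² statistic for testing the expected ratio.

Total ratio parts = 4. Expected numbers out of 3005:
  black: 3005 × 1/4 = 751.25
  blue: 3005 × 2/4 = 1502.5
  white: 3005 × 1/4 = 751.25
χ² = Σ (O − E)² / E
  black: (751 − 751.25)² / 751.25 = 0.0001
  blue: (1487 − 1502.5)² / 1502.5 = 0.1599
  white: (767 − 751.25)² / 751.25 = 0.3302
χ² = 0.0001 + 0.1599 + 0.3302 = 0.4902 ≈ 0.490

0.490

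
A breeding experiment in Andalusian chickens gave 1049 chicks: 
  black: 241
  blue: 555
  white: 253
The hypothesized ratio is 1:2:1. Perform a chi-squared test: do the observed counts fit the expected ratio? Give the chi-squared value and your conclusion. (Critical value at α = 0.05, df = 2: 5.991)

The 1:2:1 ratio has 4 parts, so with N = 1049 the expected counts are:
  black: 1049 × 1/4 = 262.25
  blue: 1049 × 2/4 = 524.5
  white: 1049 × 1/4 = 262.25
χ² = Σ (O − E)² / E
  black: (241 − 262.25)² / 262.25 = 1.7219
  blue: (555 − 524.5)² / 524.5 = 1.7736
  white: (253 − 262.25)² / 262.25 = 0.3263
χ² = 1.7219 + 1.7736 + 0.3263 = 3.8218 ≈ 3.822
Degrees of freedom = 3 − 1 = 2; critical value at α = 0.05 is 5.991.
Since 3.822 < 5.991, we fail to reject the null hypothesis — the data are consistent with the 1:2:1 ratio.

3.822; consistent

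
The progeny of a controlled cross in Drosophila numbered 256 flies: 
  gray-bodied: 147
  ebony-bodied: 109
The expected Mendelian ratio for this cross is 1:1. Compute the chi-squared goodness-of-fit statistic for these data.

5.641

Under the 1:1 hypothesis (Σ ratio = 2, N = 256):
  gray-bodied: 256 × 1/2 = 128
  ebony-bodied: 256 × 1/2 = 128
χ² = Σ (O − E)² / E
  gray-bodied: (147 − 128)² / 128 = 2.8203
  ebony-bodied: (109 − 128)² / 128 = 2.8203
χ² = 2.8203 + 2.8203 = 5.6406 ≈ 5.641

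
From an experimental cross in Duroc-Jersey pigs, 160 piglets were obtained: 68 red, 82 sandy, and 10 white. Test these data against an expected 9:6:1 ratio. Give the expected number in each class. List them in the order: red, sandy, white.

Expected counts for N = 160 under a 9:6:1 ratio (total parts = 16):
  red: 160 × 9/16 = 90
  sandy: 160 × 6/16 = 60
  white: 160 × 1/16 = 10

90, 60, 10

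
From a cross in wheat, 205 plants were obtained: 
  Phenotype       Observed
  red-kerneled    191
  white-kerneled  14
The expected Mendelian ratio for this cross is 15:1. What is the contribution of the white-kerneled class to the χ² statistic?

0.110

Total ratio parts = 16. Expected numbers out of 205:
  red-kerneled: 205 × 15/16 = 192.1875
  white-kerneled: 205 × 1/16 = 12.8125
Contribution of white-kerneled: (14 − 12.8125)² / 12.8125 = 0.1101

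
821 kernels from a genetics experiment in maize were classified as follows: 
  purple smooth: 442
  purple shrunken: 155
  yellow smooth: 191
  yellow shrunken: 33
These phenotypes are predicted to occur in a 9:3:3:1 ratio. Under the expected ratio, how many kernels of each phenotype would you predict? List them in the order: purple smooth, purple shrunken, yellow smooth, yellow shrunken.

Total ratio parts = 16. Expected numbers out of 821:
  purple smooth: 821 × 9/16 = 461.8125
  purple shrunken: 821 × 3/16 = 153.9375
  yellow smooth: 821 × 3/16 = 153.9375
  yellow shrunken: 821 × 1/16 = 51.3125

461.8125, 153.9375, 153.9375, 51.3125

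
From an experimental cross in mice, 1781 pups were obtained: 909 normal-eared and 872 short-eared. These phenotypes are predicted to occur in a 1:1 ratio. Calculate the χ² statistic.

Expected counts for N = 1781 under a 1:1 ratio (total parts = 2):
  normal-eared: 1781 × 1/2 = 890.5
  short-eared: 1781 × 1/2 = 890.5
χ² = Σ (O − E)² / E
  normal-eared: (909 − 890.5)² / 890.5 = 0.3843
  short-eared: (872 − 890.5)² / 890.5 = 0.3843
χ² = 0.3843 + 0.3843 = 0.7686 ≈ 0.769

0.769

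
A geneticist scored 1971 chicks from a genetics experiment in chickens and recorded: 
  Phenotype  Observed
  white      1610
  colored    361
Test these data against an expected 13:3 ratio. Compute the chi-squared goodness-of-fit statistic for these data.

Total ratio parts = 16. Expected numbers out of 1971:
  white: 1971 × 13/16 = 1601.4375
  colored: 1971 × 3/16 = 369.5625
χ² = Σ (O − E)² / E
  white: (1610 − 1601.4375)² / 1601.4375 = 0.0458
  colored: (361 − 369.5625)² / 369.5625 = 0.1984
χ² = 0.0458 + 0.1984 = 0.2442 ≈ 0.244

0.244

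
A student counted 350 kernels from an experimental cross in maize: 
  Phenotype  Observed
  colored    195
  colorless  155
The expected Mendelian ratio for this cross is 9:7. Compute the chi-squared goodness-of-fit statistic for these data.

0.041

The 9:7 ratio has 16 parts, so with N = 350 the expected counts are:
  colored: 350 × 9/16 = 196.875
  colorless: 350 × 7/16 = 153.125
χ² = Σ (O − E)² / E
  colored: (195 − 196.875)² / 196.875 = 0.0179
  colorless: (155 − 153.125)² / 153.125 = 0.0230
χ² = 0.0179 + 0.0230 = 0.0409 ≈ 0.041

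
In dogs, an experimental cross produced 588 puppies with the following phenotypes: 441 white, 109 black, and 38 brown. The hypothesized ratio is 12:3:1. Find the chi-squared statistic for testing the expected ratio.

0.057

The 12:3:1 ratio has 16 parts, so with N = 588 the expected counts are:
  white: 588 × 12/16 = 441
  black: 588 × 3/16 = 110.25
  brown: 588 × 1/16 = 36.75
χ² = Σ (O − E)² / E
  white: (441 − 441)² / 441 = 0.0000
  black: (109 − 110.25)² / 110.25 = 0.0142
  brown: (38 − 36.75)² / 36.75 = 0.0425
χ² = 0.0000 + 0.0142 + 0.0425 = 0.0567 ≈ 0.057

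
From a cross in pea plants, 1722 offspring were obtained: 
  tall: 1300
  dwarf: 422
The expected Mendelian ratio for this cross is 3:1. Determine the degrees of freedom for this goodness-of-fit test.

A goodness-of-fit test with 2 phenotype classes has df = 2 − 1 = 1.

1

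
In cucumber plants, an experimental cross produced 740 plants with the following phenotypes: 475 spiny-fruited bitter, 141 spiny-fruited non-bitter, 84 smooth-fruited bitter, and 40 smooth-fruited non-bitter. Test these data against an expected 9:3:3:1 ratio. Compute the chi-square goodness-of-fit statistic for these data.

30.777

Under the 9:3:3:1 hypothesis (Σ ratio = 16, N = 740):
  spiny-fruited bitter: 740 × 9/16 = 416.25
  spiny-fruited non-bitter: 740 × 3/16 = 138.75
  smooth-fruited bitter: 740 × 3/16 = 138.75
  smooth-fruited non-bitter: 740 × 1/16 = 46.25
χ² = Σ (O − E)² / E
  spiny-fruited bitter: (475 − 416.25)² / 416.25 = 8.2920
  spiny-fruited non-bitter: (141 − 138.75)² / 138.75 = 0.0365
  smooth-fruited bitter: (84 − 138.75)² / 138.75 = 21.6041
  smooth-fruited non-bitter: (40 − 46.25)² / 46.25 = 0.8446
χ² = 8.2920 + 0.0365 + 21.6041 + 0.8446 = 30.7772 ≈ 30.777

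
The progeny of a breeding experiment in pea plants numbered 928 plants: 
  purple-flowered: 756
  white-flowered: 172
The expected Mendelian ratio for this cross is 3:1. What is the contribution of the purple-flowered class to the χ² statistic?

5.172

The 3:1 ratio has 4 parts, so with N = 928 the expected counts are:
  purple-flowered: 928 × 3/4 = 696
  white-flowered: 928 × 1/4 = 232
Contribution of purple-flowered: (756 − 696)² / 696 = 5.1724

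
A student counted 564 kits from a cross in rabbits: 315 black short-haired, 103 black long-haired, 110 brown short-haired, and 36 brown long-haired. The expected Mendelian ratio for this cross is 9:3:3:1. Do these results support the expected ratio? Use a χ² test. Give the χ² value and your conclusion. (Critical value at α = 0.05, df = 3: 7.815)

0.274; consistent

Total ratio parts = 16. Expected numbers out of 564:
  black short-haired: 564 × 9/16 = 317.25
  black long-haired: 564 × 3/16 = 105.75
  brown short-haired: 564 × 3/16 = 105.75
  brown long-haired: 564 × 1/16 = 35.25
χ² = Σ (O − E)² / E
  black short-haired: (315 − 317.25)² / 317.25 = 0.0160
  black long-haired: (103 − 105.75)² / 105.75 = 0.0715
  brown short-haired: (110 − 105.75)² / 105.75 = 0.1708
  brown long-haired: (36 − 35.25)² / 35.25 = 0.0160
χ² = 0.0160 + 0.0715 + 0.1708 + 0.0160 = 0.2743 ≈ 0.274
Degrees of freedom = 4 − 1 = 3; critical value at α = 0.05 is 7.815.
Since 0.274 < 7.815, we fail to reject the null hypothesis — the data are consistent with the 9:3:3:1 ratio.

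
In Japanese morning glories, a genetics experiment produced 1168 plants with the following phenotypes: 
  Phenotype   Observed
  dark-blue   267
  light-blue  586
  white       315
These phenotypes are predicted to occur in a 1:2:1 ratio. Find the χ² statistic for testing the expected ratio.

3.959

The 1:2:1 ratio has 4 parts, so with N = 1168 the expected counts are:
  dark-blue: 1168 × 1/4 = 292
  light-blue: 1168 × 2/4 = 584
  white: 1168 × 1/4 = 292
χ² = Σ (O − E)² / E
  dark-blue: (267 − 292)² / 292 = 2.1404
  light-blue: (586 − 584)² / 584 = 0.0068
  white: (315 − 292)² / 292 = 1.8116
χ² = 2.1404 + 0.0068 + 1.8116 = 3.9588 ≈ 3.959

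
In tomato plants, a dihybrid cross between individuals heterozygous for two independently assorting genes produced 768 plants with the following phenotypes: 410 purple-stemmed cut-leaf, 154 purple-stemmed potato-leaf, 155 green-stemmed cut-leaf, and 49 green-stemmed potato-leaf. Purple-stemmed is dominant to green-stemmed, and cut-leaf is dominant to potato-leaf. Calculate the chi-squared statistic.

A dihybrid F₂ with independent assortment and complete dominance at both loci gives a 9:3:3:1 phenotypic ratio.
The 9:3:3:1 ratio has 16 parts, so with N = 768 the expected counts are:
  purple-stemmed cut-leaf: 768 × 9/16 = 432
  purple-stemmed potato-leaf: 768 × 3/16 = 144
  green-stemmed cut-leaf: 768 × 3/16 = 144
  green-stemmed potato-leaf: 768 × 1/16 = 48
χ² = Σ (O − E)² / E
  purple-stemmed cut-leaf: (410 − 432)² / 432 = 1.1204
  purple-stemmed potato-leaf: (154 − 144)² / 144 = 0.6944
  green-stemmed cut-leaf: (155 − 144)² / 144 = 0.8403
  green-stemmed potato-leaf: (49 − 48)² / 48 = 0.0208
χ² = 1.1204 + 0.6944 + 0.8403 + 0.0208 = 2.6759 ≈ 2.676

2.676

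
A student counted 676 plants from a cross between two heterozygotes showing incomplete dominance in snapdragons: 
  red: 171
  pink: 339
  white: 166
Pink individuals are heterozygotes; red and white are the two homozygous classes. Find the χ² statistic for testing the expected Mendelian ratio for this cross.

With incomplete dominance, a heterozygote × heterozygote cross gives a 1:2:1 phenotypic ratio.
The 1:2:1 ratio has 4 parts, so with N = 676 the expected counts are:
  red: 676 × 1/4 = 169
  pink: 676 × 2/4 = 338
  white: 676 × 1/4 = 169
χ² = Σ (O − E)² / E
  red: (171 − 169)² / 169 = 0.0237
  pink: (339 − 338)² / 338 = 0.0030
  white: (166 − 169)² / 169 = 0.0533
χ² = 0.0237 + 0.0030 + 0.0533 = 0.080

0.080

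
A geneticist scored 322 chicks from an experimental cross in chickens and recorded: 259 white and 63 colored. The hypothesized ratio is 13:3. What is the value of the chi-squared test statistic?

0.140

The 13:3 ratio has 16 parts, so with N = 322 the expected counts are:
  white: 322 × 13/16 = 261.625
  colored: 322 × 3/16 = 60.375
χ² = Σ (O − E)² / E
  white: (259 − 261.625)² / 261.625 = 0.0263
  colored: (63 − 60.375)² / 60.375 = 0.1141
χ² = 0.0263 + 0.1141 = 0.1404 ≈ 0.140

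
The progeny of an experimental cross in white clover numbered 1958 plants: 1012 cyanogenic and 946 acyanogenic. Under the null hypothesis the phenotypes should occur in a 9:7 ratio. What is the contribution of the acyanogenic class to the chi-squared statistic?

Under the 9:7 hypothesis (Σ ratio = 16, N = 1958):
  cyanogenic: 1958 × 9/16 = 1101.375
  acyanogenic: 1958 × 7/16 = 856.625
Contribution of acyanogenic: (946 − 856.625)² / 856.625 = 9.3248

9.325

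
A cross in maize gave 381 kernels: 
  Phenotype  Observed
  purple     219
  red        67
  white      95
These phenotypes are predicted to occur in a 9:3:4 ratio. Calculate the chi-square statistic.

The 9:3:4 ratio has 16 parts, so with N = 381 the expected counts are:
  purple: 381 × 9/16 = 214.3125
  red: 381 × 3/16 = 71.4375
  white: 381 × 4/16 = 95.25
χ² = Σ (O − E)² / E
  purple: (219 − 214.3125)² / 214.3125 = 0.1025
  red: (67 − 71.4375)² / 71.4375 = 0.2756
  white: (95 − 95.25)² / 95.25 = 0.0007
χ² = 0.1025 + 0.2756 + 0.0007 = 0.3788 ≈ 0.379

0.379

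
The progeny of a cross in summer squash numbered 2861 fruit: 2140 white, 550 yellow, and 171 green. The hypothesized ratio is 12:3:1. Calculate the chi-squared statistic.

0.700

The 12:3:1 ratio has 16 parts, so with N = 2861 the expected counts are:
  white: 2861 × 12/16 = 2145.75
  yellow: 2861 × 3/16 = 536.4375
  green: 2861 × 1/16 = 178.8125
χ² = Σ (O − E)² / E
  white: (2140 − 2145.75)² / 2145.75 = 0.0154
  yellow: (550 − 536.4375)² / 536.4375 = 0.3429
  green: (171 − 178.8125)² / 178.8125 = 0.3413
χ² = 0.0154 + 0.3429 + 0.3413 = 0.6996 ≈ 0.700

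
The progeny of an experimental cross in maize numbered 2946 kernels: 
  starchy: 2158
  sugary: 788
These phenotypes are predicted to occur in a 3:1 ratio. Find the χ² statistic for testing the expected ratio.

4.802

Total ratio parts = 4. Expected numbers out of 2946:
  starchy: 2946 × 3/4 = 2209.5
  sugary: 2946 × 1/4 = 736.5
χ² = Σ (O − E)² / E
  starchy: (2158 − 2209.5)² / 2209.5 = 1.2004
  sugary: (788 − 736.5)² / 736.5 = 3.6012
χ² = 1.2004 + 3.6012 = 4.8016 ≈ 4.802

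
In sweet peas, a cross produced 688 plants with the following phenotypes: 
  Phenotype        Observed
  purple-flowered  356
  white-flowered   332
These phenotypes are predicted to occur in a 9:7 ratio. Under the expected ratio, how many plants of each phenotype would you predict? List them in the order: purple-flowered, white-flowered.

387, 301

Total ratio parts = 16. Expected numbers out of 688:
  purple-flowered: 688 × 9/16 = 387
  white-flowered: 688 × 7/16 = 301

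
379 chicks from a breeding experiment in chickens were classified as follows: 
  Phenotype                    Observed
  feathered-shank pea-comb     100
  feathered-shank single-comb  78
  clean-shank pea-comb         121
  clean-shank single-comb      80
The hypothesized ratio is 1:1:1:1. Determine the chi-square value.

12.821

The 1:1:1:1 ratio has 4 parts, so with N = 379 the expected counts are:
  feathered-shank pea-comb: 379 × 1/4 = 94.75
  feathered-shank single-comb: 379 × 1/4 = 94.75
  clean-shank pea-comb: 379 × 1/4 = 94.75
  clean-shank single-comb: 379 × 1/4 = 94.75
χ² = Σ (O − E)² / E
  feathered-shank pea-comb: (100 − 94.75)² / 94.75 = 0.2909
  feathered-shank single-comb: (78 − 94.75)² / 94.75 = 2.9611
  clean-shank pea-comb: (121 − 94.75)² / 94.75 = 7.2724
  clean-shank single-comb: (80 − 94.75)² / 94.75 = 2.2962
χ² = 0.2909 + 2.9611 + 7.2724 + 2.2962 = 12.8206 ≈ 12.821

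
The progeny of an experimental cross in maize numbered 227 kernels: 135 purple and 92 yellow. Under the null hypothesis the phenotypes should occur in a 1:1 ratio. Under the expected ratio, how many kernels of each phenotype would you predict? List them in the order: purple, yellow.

Under the 1:1 hypothesis (Σ ratio = 2, N = 227):
  purple: 227 × 1/2 = 113.5
  yellow: 227 × 1/2 = 113.5

113.5, 113.5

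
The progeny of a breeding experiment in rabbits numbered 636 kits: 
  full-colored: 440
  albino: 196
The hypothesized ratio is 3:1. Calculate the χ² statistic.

11.480

Total ratio parts = 4. Expected numbers out of 636:
  full-colored: 636 × 3/4 = 477
  albino: 636 × 1/4 = 159
χ² = Σ (O − E)² / E
  full-colored: (440 − 477)² / 477 = 2.8700
  albino: (196 − 159)² / 159 = 8.6101
χ² = 2.8700 + 8.6101 = 11.4801 ≈ 11.480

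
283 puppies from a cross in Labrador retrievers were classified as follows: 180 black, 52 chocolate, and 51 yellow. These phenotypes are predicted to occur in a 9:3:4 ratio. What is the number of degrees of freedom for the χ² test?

2

A goodness-of-fit test with 3 phenotype classes has df = 3 − 1 = 2.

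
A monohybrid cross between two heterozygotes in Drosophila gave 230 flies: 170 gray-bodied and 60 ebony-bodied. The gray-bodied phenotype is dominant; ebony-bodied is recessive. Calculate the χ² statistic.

0.145

For a monohybrid cross between heterozygotes with complete dominance, the expected phenotypic ratio is 3:1.
The 3:1 ratio has 4 parts, so with N = 230 the expected counts are:
  gray-bodied: 230 × 3/4 = 172.5
  ebony-bodied: 230 × 1/4 = 57.5
χ² = Σ (O − E)² / E
  gray-bodied: (170 − 172.5)² / 172.5 = 0.0362
  ebony-bodied: (60 − 57.5)² / 57.5 = 0.1087
χ² = 0.0362 + 0.1087 = 0.1449 ≈ 0.145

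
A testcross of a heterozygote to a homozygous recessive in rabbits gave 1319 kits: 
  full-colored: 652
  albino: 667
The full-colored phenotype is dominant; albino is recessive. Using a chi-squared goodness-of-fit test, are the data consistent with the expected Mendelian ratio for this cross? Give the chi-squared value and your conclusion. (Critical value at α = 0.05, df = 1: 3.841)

0.171; consistent

A testcross of a heterozygote (Aa × aa) gives a 1:1 phenotypic ratio.
Under the 1:1 hypothesis (Σ ratio = 2, N = 1319):
  full-colored: 1319 × 1/2 = 659.5
  albino: 1319 × 1/2 = 659.5
χ² = Σ (O − E)² / E
  full-colored: (652 − 659.5)² / 659.5 = 0.0853
  albino: (667 − 659.5)² / 659.5 = 0.0853
χ² = 0.0853 + 0.0853 = 0.1706 ≈ 0.171
Degrees of freedom = 2 − 1 = 1; critical value at α = 0.05 is 3.841.
Since 0.171 < 3.841, we fail to reject the null hypothesis — the data are consistent with the 1:1 ratio.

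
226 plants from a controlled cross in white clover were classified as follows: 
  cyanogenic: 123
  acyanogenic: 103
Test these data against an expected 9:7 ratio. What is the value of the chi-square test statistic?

Expected counts for N = 226 under a 9:7 ratio (total parts = 16):
  cyanogenic: 226 × 9/16 = 127.125
  acyanogenic: 226 × 7/16 = 98.875
χ² = Σ (O − E)² / E
  cyanogenic: (123 − 127.125)² / 127.125 = 0.1338
  acyanogenic: (103 − 98.875)² / 98.875 = 0.1721
χ² = 0.1338 + 0.1721 = 0.3059 ≈ 0.306

0.306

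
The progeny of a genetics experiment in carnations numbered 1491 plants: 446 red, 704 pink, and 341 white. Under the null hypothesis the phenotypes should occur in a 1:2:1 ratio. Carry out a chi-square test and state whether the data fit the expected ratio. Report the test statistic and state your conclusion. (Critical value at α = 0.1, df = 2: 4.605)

19.409; not consistent

The 1:2:1 ratio has 4 parts, so with N = 1491 the expected counts are:
  red: 1491 × 1/4 = 372.75
  pink: 1491 × 2/4 = 745.5
  white: 1491 × 1/4 = 372.75
χ² = Σ (O − E)² / E
  red: (446 − 372.75)² / 372.75 = 14.3945
  pink: (704 − 745.5)² / 745.5 = 2.3102
  white: (341 − 372.75)² / 372.75 = 2.7044
χ² = 14.3945 + 2.3102 + 2.7044 = 19.4091 ≈ 19.409
Degrees of freedom = 3 − 1 = 2; critical value at α = 0.1 is 4.605.
Since 19.409 > 4.605, we reject the null hypothesis — the data do not fit the 1:2:1 ratio.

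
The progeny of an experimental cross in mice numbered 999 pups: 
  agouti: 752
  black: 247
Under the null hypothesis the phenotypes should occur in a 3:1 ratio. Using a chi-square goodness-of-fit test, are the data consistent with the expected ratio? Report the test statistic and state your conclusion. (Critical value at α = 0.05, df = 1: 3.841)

0.040; consistent

The 3:1 ratio has 4 parts, so with N = 999 the expected counts are:
  agouti: 999 × 3/4 = 749.25
  black: 999 × 1/4 = 249.75
χ² = Σ (O − E)² / E
  agouti: (752 − 749.25)² / 749.25 = 0.0101
  black: (247 − 249.75)² / 249.75 = 0.0303
χ² = 0.0101 + 0.0303 = 0.0404 ≈ 0.040
Degrees of freedom = 2 − 1 = 1; critical value at α = 0.05 is 3.841.
Since 0.040 < 3.841, we fail to reject the null hypothesis — the data are consistent with the 3:1 ratio.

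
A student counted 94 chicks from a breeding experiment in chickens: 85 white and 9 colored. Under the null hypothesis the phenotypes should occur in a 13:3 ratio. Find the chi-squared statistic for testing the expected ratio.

5.195

The 13:3 ratio has 16 parts, so with N = 94 the expected counts are:
  white: 94 × 13/16 = 76.375
  colored: 94 × 3/16 = 17.625
χ² = Σ (O − E)² / E
  white: (85 − 76.375)² / 76.375 = 0.9740
  colored: (9 − 17.625)² / 17.625 = 4.2207
χ² = 0.9740 + 4.2207 = 5.1947 ≈ 5.195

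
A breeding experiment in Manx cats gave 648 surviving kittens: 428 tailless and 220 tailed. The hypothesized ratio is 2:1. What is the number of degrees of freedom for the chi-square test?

1

A goodness-of-fit test with 2 phenotype classes has df = 2 − 1 = 1.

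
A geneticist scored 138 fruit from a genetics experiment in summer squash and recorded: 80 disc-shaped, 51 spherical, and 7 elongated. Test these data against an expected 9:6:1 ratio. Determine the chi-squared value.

0.390

The 9:6:1 ratio has 16 parts, so with N = 138 the expected counts are:
  disc-shaped: 138 × 9/16 = 77.625
  spherical: 138 × 6/16 = 51.75
  elongated: 138 × 1/16 = 8.625
χ² = Σ (O − E)² / E
  disc-shaped: (80 − 77.625)² / 77.625 = 0.0727
  spherical: (51 − 51.75)² / 51.75 = 0.0109
  elongated: (7 − 8.625)² / 8.625 = 0.3062
χ² = 0.0727 + 0.0109 + 0.3062 = 0.3898 ≈ 0.390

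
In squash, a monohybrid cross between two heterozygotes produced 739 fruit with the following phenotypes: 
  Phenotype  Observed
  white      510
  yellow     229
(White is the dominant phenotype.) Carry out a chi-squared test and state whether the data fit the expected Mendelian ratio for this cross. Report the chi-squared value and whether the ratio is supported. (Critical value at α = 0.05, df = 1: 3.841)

For a monohybrid cross between heterozygotes with complete dominance, the expected phenotypic ratio is 3:1.
Under the 3:1 hypothesis (Σ ratio = 4, N = 739):
  white: 739 × 3/4 = 554.25
  yellow: 739 × 1/4 = 184.75
χ² = Σ (O − E)² / E
  white: (510 − 554.25)² / 554.25 = 3.5328
  yellow: (229 − 184.75)² / 184.75 = 10.5984
χ² = 3.5328 + 10.5984 = 14.1312 ≈ 14.131
Degrees of freedom = 2 − 1 = 1; critical value at α = 0.05 is 3.841.
Since 14.131 > 3.841, we reject the null hypothesis — the data do not fit the 3:1 ratio.

14.131; not consistent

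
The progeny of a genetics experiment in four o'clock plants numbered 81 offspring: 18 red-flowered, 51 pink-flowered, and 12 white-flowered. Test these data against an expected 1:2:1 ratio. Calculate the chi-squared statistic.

Under the 1:2:1 hypothesis (Σ ratio = 4, N = 81):
  red-flowered: 81 × 1/4 = 20.25
  pink-flowered: 81 × 2/4 = 40.5
  white-flowered: 81 × 1/4 = 20.25
χ² = Σ (O − E)² / E
  red-flowered: (18 − 20.25)² / 20.25 = 0.2500
  pink-flowered: (51 − 40.5)² / 40.5 = 2.7222
  white-flowered: (12 − 20.25)² / 20.25 = 3.3611
χ² = 0.2500 + 2.7222 + 3.3611 = 6.3333 ≈ 6.333

6.333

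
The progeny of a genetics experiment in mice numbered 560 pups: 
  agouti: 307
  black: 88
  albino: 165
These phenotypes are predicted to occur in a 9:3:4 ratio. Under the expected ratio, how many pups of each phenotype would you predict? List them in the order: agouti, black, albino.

Total ratio parts = 16. Expected numbers out of 560:
  agouti: 560 × 9/16 = 315
  black: 560 × 3/16 = 105
  albino: 560 × 4/16 = 140

315, 105, 140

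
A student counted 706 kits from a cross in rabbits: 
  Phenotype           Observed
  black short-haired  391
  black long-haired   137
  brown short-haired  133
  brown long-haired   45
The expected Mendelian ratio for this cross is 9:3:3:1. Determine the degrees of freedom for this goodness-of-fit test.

3

A goodness-of-fit test with 4 phenotype classes has df = 4 − 1 = 3.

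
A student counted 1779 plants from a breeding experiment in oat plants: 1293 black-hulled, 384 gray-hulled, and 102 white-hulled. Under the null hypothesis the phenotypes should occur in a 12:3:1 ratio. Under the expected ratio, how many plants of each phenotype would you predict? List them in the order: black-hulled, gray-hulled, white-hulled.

Expected counts for N = 1779 under a 12:3:1 ratio (total parts = 16):
  black-hulled: 1779 × 12/16 = 1334.25
  gray-hulled: 1779 × 3/16 = 333.5625
  white-hulled: 1779 × 1/16 = 111.1875

1334.25, 333.5625, 111.1875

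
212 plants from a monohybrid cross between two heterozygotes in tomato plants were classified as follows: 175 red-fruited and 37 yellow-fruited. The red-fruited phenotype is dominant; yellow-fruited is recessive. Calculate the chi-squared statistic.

For a monohybrid cross between heterozygotes with complete dominance, the expected phenotypic ratio is 3:1.
Total ratio parts = 4. Expected numbers out of 212:
  red-fruited: 212 × 3/4 = 159
  yellow-fruited: 212 × 1/4 = 53
χ² = Σ (O − E)² / E
  red-fruited: (175 − 159)² / 159 = 1.6101
  yellow-fruited: (37 − 53)² / 53 = 4.8302
χ² = 1.6101 + 4.8302 = 6.4403 ≈ 6.440

6.440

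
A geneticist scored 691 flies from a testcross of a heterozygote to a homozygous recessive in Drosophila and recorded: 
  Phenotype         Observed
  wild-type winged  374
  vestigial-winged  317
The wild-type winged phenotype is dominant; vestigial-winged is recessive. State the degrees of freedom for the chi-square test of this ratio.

1

A testcross of a heterozygote (Aa × aa) gives a 1:1 phenotypic ratio.
A goodness-of-fit test with 2 phenotype classes has df = 2 − 1 = 1.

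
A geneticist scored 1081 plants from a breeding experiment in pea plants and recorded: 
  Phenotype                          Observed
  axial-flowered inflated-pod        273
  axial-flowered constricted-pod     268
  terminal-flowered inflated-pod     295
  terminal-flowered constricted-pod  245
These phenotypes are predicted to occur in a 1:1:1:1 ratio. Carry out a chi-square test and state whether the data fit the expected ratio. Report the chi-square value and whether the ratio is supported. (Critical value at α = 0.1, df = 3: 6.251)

4.673; consistent

Total ratio parts = 4. Expected numbers out of 1081:
  axial-flowered inflated-pod: 1081 × 1/4 = 270.25
  axial-flowered constricted-pod: 1081 × 1/4 = 270.25
  terminal-flowered inflated-pod: 1081 × 1/4 = 270.25
  terminal-flowered constricted-pod: 1081 × 1/4 = 270.25
χ² = Σ (O − E)² / E
  axial-flowered inflated-pod: (273 − 270.25)² / 270.25 = 0.0280
  axial-flowered constricted-pod: (268 − 270.25)² / 270.25 = 0.0187
  terminal-flowered inflated-pod: (295 − 270.25)² / 270.25 = 2.2667
  terminal-flowered constricted-pod: (245 − 270.25)² / 270.25 = 2.3592
χ² = 0.0280 + 0.0187 + 2.2667 + 2.3592 = 4.6726 ≈ 4.673
Degrees of freedom = 4 − 1 = 3; critical value at α = 0.1 is 6.251.
Since 4.673 < 6.251, we fail to reject the null hypothesis — the data are consistent with the 1:1:1:1 ratio.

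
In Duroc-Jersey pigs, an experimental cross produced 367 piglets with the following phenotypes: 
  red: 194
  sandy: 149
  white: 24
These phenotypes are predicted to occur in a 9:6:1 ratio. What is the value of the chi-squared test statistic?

Total ratio parts = 16. Expected numbers out of 367:
  red: 367 × 9/16 = 206.4375
  sandy: 367 × 6/16 = 137.625
  white: 367 × 1/16 = 22.9375
χ² = Σ (O − E)² / E
  red: (194 − 206.4375)² / 206.4375 = 0.7493
  sandy: (149 − 137.625)² / 137.625 = 0.9402
  white: (24 − 22.9375)² / 22.9375 = 0.0492
χ² = 0.7493 + 0.9402 + 0.0492 = 1.7387 ≈ 1.739

1.739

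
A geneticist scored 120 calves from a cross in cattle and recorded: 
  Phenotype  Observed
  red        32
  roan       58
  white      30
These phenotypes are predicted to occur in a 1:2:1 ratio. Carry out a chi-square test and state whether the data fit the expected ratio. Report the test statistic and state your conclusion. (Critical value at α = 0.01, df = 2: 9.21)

The 1:2:1 ratio has 4 parts, so with N = 120 the expected counts are:
  red: 120 × 1/4 = 30
  roan: 120 × 2/4 = 60
  white: 120 × 1/4 = 30
χ² = Σ (O − E)² / E
  red: (32 − 30)² / 30 = 0.1333
  roan: (58 − 60)² / 60 = 0.0667
  white: (30 − 30)² / 30 = 0.0000
χ² = 0.1333 + 0.0667 + 0.0000 = 0.200
Degrees of freedom = 3 − 1 = 2; critical value at α = 0.01 is 9.21.
Since 0.200 < 9.21, we fail to reject the null hypothesis — the data are consistent with the 1:2:1 ratio.

0.200; consistent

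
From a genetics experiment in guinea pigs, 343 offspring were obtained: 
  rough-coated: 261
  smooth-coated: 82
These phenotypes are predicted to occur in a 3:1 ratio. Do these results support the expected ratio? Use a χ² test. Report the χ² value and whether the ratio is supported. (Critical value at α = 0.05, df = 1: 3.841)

0.219; consistent

The 3:1 ratio has 4 parts, so with N = 343 the expected counts are:
  rough-coated: 343 × 3/4 = 257.25
  smooth-coated: 343 × 1/4 = 85.75
χ² = Σ (O − E)² / E
  rough-coated: (261 − 257.25)² / 257.25 = 0.0547
  smooth-coated: (82 − 85.75)² / 85.75 = 0.1640
χ² = 0.0547 + 0.1640 = 0.2187 ≈ 0.219
Degrees of freedom = 2 − 1 = 1; critical value at α = 0.05 is 3.841.
Since 0.219 < 3.841, we fail to reject the null hypothesis — the data are consistent with the 3:1 ratio.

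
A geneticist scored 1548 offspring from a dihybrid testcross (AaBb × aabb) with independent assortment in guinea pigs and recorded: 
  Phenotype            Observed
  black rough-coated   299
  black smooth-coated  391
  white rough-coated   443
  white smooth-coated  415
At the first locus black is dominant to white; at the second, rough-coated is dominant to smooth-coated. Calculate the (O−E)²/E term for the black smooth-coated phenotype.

0.041

A dihybrid testcross with independent assortment gives a 1:1:1:1 ratio.
Expected counts for N = 1548 under a 1:1:1:1 ratio (total parts = 4):
  black rough-coated: 1548 × 1/4 = 387
  black smooth-coated: 1548 × 1/4 = 387
  white rough-coated: 1548 × 1/4 = 387
  white smooth-coated: 1548 × 1/4 = 387
Contribution of black smooth-coated: (391 − 387)² / 387 = 0.0413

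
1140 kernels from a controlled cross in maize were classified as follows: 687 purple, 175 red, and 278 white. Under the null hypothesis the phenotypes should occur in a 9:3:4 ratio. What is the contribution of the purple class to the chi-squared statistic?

Under the 9:3:4 hypothesis (Σ ratio = 16, N = 1140):
  purple: 1140 × 9/16 = 641.25
  red: 1140 × 3/16 = 213.75
  white: 1140 × 4/16 = 285
Contribution of purple: (687 − 641.25)² / 641.25 = 3.2640

3.264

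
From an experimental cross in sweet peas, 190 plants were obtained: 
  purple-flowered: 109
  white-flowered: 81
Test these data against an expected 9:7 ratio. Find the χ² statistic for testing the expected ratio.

Under the 9:7 hypothesis (Σ ratio = 16, N = 190):
  purple-flowered: 190 × 9/16 = 106.875
  white-flowered: 190 × 7/16 = 83.125
χ² = Σ (O − E)² / E
  purple-flowered: (109 − 106.875)² / 106.875 = 0.0423
  white-flowered: (81 − 83.125)² / 83.125 = 0.0543
χ² = 0.0423 + 0.0543 = 0.0966 ≈ 0.097

0.097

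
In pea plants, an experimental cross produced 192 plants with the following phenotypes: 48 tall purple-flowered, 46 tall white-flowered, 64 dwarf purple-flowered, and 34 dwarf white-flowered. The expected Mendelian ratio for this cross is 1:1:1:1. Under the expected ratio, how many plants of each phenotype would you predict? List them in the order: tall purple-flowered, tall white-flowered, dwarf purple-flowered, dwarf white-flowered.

Expected counts for N = 192 under a 1:1:1:1 ratio (total parts = 4):
  tall purple-flowered: 192 × 1/4 = 48
  tall white-flowered: 192 × 1/4 = 48
  dwarf purple-flowered: 192 × 1/4 = 48
  dwarf white-flowered: 192 × 1/4 = 48

48, 48, 48, 48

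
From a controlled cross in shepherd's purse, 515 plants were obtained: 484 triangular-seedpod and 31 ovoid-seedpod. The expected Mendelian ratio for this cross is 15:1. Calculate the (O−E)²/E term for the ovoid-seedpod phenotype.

Total ratio parts = 16. Expected numbers out of 515:
  triangular-seedpod: 515 × 15/16 = 482.8125
  ovoid-seedpod: 515 × 1/16 = 32.1875
Contribution of ovoid-seedpod: (31 − 32.1875)² / 32.1875 = 0.0438

0.044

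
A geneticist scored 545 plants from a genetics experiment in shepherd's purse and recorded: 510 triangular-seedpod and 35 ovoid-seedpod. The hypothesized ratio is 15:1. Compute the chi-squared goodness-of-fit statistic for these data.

0.028

Expected counts for N = 545 under a 15:1 ratio (total parts = 16):
  triangular-seedpod: 545 × 15/16 = 510.9375
  ovoid-seedpod: 545 × 1/16 = 34.0625
χ² = Σ (O − E)² / E
  triangular-seedpod: (510 − 510.9375)² / 510.9375 = 0.0017
  ovoid-seedpod: (35 − 34.0625)² / 34.0625 = 0.0258
χ² = 0.0017 + 0.0258 = 0.0275 ≈ 0.028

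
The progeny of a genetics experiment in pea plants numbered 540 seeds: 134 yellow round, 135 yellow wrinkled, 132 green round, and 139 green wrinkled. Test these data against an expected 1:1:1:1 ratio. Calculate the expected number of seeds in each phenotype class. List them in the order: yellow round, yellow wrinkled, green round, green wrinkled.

Expected counts for N = 540 under a 1:1:1:1 ratio (total parts = 4):
  yellow round: 540 × 1/4 = 135
  yellow wrinkled: 540 × 1/4 = 135
  green round: 540 × 1/4 = 135
  green wrinkled: 540 × 1/4 = 135

135, 135, 135, 135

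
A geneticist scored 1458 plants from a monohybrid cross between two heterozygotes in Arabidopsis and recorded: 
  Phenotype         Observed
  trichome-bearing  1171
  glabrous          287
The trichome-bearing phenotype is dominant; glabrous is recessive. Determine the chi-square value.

For a monohybrid cross between heterozygotes with complete dominance, the expected phenotypic ratio is 3:1.
Total ratio parts = 4. Expected numbers out of 1458:
  trichome-bearing: 1458 × 3/4 = 1093.5
  glabrous: 1458 × 1/4 = 364.5
χ² = Σ (O − E)² / E
  trichome-bearing: (1171 − 1093.5)² / 1093.5 = 5.4927
  glabrous: (287 − 364.5)² / 364.5 = 16.4781
χ² = 5.4927 + 16.4781 = 21.9708 ≈ 21.971

21.971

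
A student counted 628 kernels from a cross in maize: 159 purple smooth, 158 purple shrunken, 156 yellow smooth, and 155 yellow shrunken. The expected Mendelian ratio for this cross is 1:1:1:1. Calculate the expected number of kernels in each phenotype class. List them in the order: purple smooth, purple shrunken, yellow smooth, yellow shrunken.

157, 157, 157, 157

The 1:1:1:1 ratio has 4 parts, so with N = 628 the expected counts are:
  purple smooth: 628 × 1/4 = 157
  purple shrunken: 628 × 1/4 = 157
  yellow smooth: 628 × 1/4 = 157
  yellow shrunken: 628 × 1/4 = 157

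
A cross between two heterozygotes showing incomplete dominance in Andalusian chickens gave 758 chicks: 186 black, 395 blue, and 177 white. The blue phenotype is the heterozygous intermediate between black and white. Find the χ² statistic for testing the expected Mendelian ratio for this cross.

With incomplete dominance, a heterozygote × heterozygote cross gives a 1:2:1 phenotypic ratio.
Expected counts for N = 758 under a 1:2:1 ratio (total parts = 4):
  black: 758 × 1/4 = 189.5
  blue: 758 × 2/4 = 379
  white: 758 × 1/4 = 189.5
χ² = Σ (O − E)² / E
  black: (186 − 189.5)² / 189.5 = 0.0646
  blue: (395 − 379)² / 379 = 0.6755
  white: (177 − 189.5)² / 189.5 = 0.8245
χ² = 0.0646 + 0.6755 + 0.8245 = 1.5646 ≈ 1.565

1.565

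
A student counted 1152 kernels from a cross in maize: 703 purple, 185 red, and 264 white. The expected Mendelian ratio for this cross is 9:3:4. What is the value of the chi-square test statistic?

11.117

Total ratio parts = 16. Expected numbers out of 1152:
  purple: 1152 × 9/16 = 648
  red: 1152 × 3/16 = 216
  white: 1152 × 4/16 = 288
χ² = Σ (O − E)² / E
  purple: (703 − 648)² / 648 = 4.6682
  red: (185 − 216)² / 216 = 4.4491
  white: (264 − 288)² / 288 = 2.0000
χ² = 4.6682 + 4.4491 + 2.0000 = 11.1173 ≈ 11.117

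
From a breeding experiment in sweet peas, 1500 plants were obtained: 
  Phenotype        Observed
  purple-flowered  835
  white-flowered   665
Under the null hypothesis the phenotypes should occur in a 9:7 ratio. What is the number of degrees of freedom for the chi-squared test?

A goodness-of-fit test with 2 phenotype classes has df = 2 − 1 = 1.

1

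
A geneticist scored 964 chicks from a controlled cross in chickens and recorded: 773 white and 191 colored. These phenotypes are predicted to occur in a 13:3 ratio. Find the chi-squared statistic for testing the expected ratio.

Total ratio parts = 16. Expected numbers out of 964:
  white: 964 × 13/16 = 783.25
  colored: 964 × 3/16 = 180.75
χ² = Σ (O − E)² / E
  white: (773 − 783.25)² / 783.25 = 0.1341
  colored: (191 − 180.75)² / 180.75 = 0.5813
χ² = 0.1341 + 0.5813 = 0.7154 ≈ 0.715

0.715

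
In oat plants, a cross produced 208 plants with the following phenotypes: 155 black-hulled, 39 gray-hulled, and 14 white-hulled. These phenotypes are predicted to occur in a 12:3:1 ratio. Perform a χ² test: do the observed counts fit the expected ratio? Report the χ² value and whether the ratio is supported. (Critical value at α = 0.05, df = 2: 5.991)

0.083; consistent

Under the 12:3:1 hypothesis (Σ ratio = 16, N = 208):
  black-hulled: 208 × 12/16 = 156
  gray-hulled: 208 × 3/16 = 39
  white-hulled: 208 × 1/16 = 13
χ² = Σ (O − E)² / E
  black-hulled: (155 − 156)² / 156 = 0.0064
  gray-hulled: (39 − 39)² / 39 = 0.0000
  white-hulled: (14 − 13)² / 13 = 0.0769
χ² = 0.0064 + 0.0000 + 0.0769 = 0.0833 ≈ 0.083
Degrees of freedom = 3 − 1 = 2; critical value at α = 0.05 is 5.991.
Since 0.083 < 5.991, we fail to reject the null hypothesis — the data are consistent with the 12:3:1 ratio.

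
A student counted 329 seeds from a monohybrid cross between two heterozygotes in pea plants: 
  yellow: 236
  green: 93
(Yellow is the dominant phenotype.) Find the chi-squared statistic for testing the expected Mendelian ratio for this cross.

1.873

For a monohybrid cross between heterozygotes with complete dominance, the expected phenotypic ratio is 3:1.
Expected counts for N = 329 under a 3:1 ratio (total parts = 4):
  yellow: 329 × 3/4 = 246.75
  green: 329 × 1/4 = 82.25
χ² = Σ (O − E)² / E
  yellow: (236 − 246.75)² / 246.75 = 0.4683
  green: (93 − 82.25)² / 82.25 = 1.4050
χ² = 0.4683 + 1.4050 = 1.8733 ≈ 1.873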